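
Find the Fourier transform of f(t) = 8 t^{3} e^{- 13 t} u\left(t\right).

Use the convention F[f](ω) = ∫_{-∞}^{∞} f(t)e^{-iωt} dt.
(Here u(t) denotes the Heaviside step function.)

F(ω) = \frac{48}{\left(i \omega + 13\right)^{4}}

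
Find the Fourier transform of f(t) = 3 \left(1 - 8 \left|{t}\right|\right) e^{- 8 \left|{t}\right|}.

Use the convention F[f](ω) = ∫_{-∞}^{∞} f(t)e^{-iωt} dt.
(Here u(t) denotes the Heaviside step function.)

F(ω) = \frac{96 \omega^{2}}{\left(\omega^{2} + 64\right)^{2}}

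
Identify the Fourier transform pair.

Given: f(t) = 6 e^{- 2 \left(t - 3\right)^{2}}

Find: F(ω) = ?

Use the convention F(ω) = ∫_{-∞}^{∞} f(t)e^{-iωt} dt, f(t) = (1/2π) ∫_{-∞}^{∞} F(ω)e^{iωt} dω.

F(ω) = 3 \sqrt{2} \sqrt{\pi} e^{- \frac{\omega \left(\omega + 24 i\right)}{8}}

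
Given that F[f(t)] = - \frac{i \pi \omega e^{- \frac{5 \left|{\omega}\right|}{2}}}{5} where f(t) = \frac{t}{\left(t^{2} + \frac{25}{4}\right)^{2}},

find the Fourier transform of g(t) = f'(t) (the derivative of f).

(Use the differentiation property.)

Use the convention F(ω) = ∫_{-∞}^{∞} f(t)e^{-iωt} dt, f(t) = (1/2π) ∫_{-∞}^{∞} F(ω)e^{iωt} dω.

F[g](ω) = \frac{\pi \omega^{2} e^{- \frac{5 \left|{\omega}\right|}{2}}}{5}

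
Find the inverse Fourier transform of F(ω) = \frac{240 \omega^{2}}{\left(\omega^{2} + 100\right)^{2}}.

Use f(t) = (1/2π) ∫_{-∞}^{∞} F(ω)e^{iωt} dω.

f(t) = 6 \left(1 - 10 \left|{t}\right|\right) e^{- 10 \left|{t}\right|}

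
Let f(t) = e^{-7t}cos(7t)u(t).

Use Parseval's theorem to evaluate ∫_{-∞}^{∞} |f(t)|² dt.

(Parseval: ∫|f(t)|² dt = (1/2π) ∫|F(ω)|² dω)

∫|f(t)|² dt = \frac{3}{56}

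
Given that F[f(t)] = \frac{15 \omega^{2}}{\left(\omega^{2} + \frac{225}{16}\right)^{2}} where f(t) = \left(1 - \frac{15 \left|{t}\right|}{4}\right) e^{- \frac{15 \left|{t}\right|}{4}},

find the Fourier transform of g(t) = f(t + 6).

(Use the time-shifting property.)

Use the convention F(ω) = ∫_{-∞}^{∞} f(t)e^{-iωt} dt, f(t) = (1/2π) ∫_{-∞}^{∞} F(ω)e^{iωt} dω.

F[g](ω) = \frac{3840 \omega^{2} e^{6 i \omega}}{\left(16 \omega^{2} + 225\right)^{2}}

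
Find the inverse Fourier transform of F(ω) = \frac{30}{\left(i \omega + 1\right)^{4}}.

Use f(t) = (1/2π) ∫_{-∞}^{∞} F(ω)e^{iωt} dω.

f(t) = 5 t^{3} e^{- t} u\left(t\right)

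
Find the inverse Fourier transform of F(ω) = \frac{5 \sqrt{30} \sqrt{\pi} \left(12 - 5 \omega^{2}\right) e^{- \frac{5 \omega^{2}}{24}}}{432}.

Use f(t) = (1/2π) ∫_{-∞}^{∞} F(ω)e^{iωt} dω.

f(t) = 2 t^{2} e^{- \frac{6 t^{2}}{5}}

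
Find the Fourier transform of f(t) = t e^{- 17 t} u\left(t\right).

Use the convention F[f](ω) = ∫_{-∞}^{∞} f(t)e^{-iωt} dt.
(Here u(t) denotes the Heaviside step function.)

F(ω) = \frac{1}{\left(i \omega + 17\right)^{2}}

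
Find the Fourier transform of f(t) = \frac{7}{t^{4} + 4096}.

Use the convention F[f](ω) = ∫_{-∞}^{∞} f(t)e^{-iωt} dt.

F(ω) = \frac{7 \pi e^{- 4 \sqrt{2} \left|{\omega}\right|} \sin{\left(4 \sqrt{2} \left|{\omega}\right| + \frac{\pi}{4} \right)}}{512}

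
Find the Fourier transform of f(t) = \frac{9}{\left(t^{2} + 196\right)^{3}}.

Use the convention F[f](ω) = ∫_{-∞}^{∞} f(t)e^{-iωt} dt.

F(ω) = \frac{9 \pi \left(196 \omega^{2} + 42 \left|{\omega}\right| + 3\right) e^{- 14 \left|{\omega}\right|}}{4302592}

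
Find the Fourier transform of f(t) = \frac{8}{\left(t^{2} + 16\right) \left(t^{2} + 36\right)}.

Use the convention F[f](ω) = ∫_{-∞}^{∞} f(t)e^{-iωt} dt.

F(ω) = \frac{\pi \left(3 e^{2 \left|{\omega}\right|} - 2\right) e^{- 6 \left|{\omega}\right|}}{30}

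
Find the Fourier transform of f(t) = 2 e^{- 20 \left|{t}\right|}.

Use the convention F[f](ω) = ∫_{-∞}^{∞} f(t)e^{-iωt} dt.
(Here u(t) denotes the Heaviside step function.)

F(ω) = \frac{80}{\omega^{2} + 400}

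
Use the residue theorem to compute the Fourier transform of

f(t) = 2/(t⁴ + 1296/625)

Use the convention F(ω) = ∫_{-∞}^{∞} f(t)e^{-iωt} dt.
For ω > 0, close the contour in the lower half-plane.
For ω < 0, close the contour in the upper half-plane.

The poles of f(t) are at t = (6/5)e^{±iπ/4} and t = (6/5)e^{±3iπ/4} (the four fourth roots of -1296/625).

Let g(z) = f(z)e^{-iωz}; for large |z| the factor e^{-iωz} decays in the lower half-plane when ω > 0 and in the upper half-plane when ω < 0.

Case ω > 0 (lower half-plane, clockwise contour ⇒ F(ω) = -2πi·ΣRes):
  Res_{z = - \frac{3 \sqrt{2}}{5} - \frac{3 \sqrt{2} i}{5}} g(z) = \frac{125 \sqrt{2} i \left(1 - i\right) e^{\frac{3 \sqrt{2} \omega \left(-1 + i\right)}{5}}}{864}
  Res_{z = \frac{3 \sqrt{2}}{5} - \frac{3 \sqrt{2} i}{5}} g(z) = \frac{125 \sqrt{2} i \left(1 + i\right) e^{- \frac{3 \sqrt{2} \omega \left(1 + i\right)}{5}}}{864}
  F(ω) = -2πi·ΣRes = \frac{125 \sqrt{2} \pi \left(1 - i\right) \left(e^{\frac{6 \sqrt{2} i \omega}{5}} + i\right) e^{- \frac{3 \sqrt{2} \omega \left(1 + i\right)}{5}}}{432} = \frac{125 \pi e^{- \frac{3 \sqrt{2} \omega}{5}} \sin{\left(\frac{3 \sqrt{2} \omega}{5} + \frac{\pi}{4} \right)}}{108}

Case ω < 0 (upper half-plane, counterclockwise contour ⇒ F(ω) = +2πi·ΣRes):
  Res_{z = \frac{3 \sqrt{2}}{5} + \frac{3 \sqrt{2} i}{5}} g(z) = \frac{125 \sqrt{2} i \left(-1 + i\right) e^{\frac{3 \sqrt{2} \omega \left(1 - i\right)}{5}}}{864}
  Res_{z = - \frac{3 \sqrt{2}}{5} + \frac{3 \sqrt{2} i}{5}} g(z) = \frac{125 \sqrt{2} \left(1 - i\right) e^{\frac{3 \sqrt{2} \omega \left(1 + i\right)}{5}}}{864}
  F(ω) = 2πi·ΣRes = - \frac{125 \sqrt{2} i \pi \left(i \left(1 - i\right) e^{\frac{3 \sqrt{2} \omega \left(1 - i\right)}{5}} - \left(1 - i\right) e^{\frac{3 \sqrt{2} \omega \left(1 + i\right)}{5}}\right)}{432} = \frac{125 \pi e^{\frac{3 \sqrt{2} \omega}{5}} \cos{\left(\frac{3 \sqrt{2} \omega}{5} + \frac{\pi}{4} \right)}}{108}

Both cases combine into a single formula in |ω|:

F(ω) = \frac{125 \pi e^{- \frac{3 \sqrt{2} \left|{\omega}\right|}{5}} \sin{\left(\frac{3 \sqrt{2} \left|{\omega}\right|}{5} + \frac{\pi}{4} \right)}}{108}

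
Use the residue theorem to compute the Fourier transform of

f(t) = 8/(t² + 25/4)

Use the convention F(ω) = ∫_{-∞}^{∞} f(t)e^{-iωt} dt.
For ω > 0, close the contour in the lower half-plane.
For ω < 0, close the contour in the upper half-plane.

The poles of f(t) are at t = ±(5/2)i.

Let g(z) = f(z)e^{-iωz}; for large |z| the factor e^{-iωz} decays in the lower half-plane when ω > 0 and in the upper half-plane when ω < 0.

Case ω > 0 (lower half-plane, clockwise contour ⇒ F(ω) = -2πi·ΣRes):
  Res_{z = - \frac{5 i}{2}} g(z) = \frac{8 i e^{- \frac{5 \omega}{2}}}{5}
  F(ω) = -2πi·ΣRes = \frac{16 \pi e^{- \frac{5 \omega}{2}}}{5}

Case ω < 0 (upper half-plane, counterclockwise contour ⇒ F(ω) = +2πi·ΣRes):
  Res_{z = \frac{5 i}{2}} g(z) = - \frac{8 i e^{\frac{5 \omega}{2}}}{5}
  F(ω) = 2πi·ΣRes = \frac{16 \pi e^{\frac{5 \omega}{2}}}{5}

Both cases combine into a single formula in |ω|:

F(ω) = \frac{16 \pi e^{- \frac{5 \left|{\omega}\right|}{2}}}{5}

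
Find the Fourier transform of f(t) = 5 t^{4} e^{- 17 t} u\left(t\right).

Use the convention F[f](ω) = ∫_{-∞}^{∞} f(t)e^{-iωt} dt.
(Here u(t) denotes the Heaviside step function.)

F(ω) = \frac{120}{\left(i \omega + 17\right)^{5}}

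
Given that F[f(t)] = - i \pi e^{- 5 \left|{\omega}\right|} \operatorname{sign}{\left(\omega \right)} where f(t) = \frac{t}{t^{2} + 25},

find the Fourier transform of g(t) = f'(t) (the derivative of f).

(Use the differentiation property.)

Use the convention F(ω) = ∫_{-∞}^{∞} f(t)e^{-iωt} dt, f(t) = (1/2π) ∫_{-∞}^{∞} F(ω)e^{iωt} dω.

F[g](ω) = \pi \omega e^{- 5 \left|{\omega}\right|} \operatorname{sign}{\left(\omega \right)}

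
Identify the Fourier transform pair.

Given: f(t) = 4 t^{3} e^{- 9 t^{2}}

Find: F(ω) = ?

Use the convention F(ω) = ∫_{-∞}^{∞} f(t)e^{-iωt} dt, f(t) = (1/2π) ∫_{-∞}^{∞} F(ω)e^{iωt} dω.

F(ω) = \frac{i \sqrt{\pi} \omega \left(\omega^{2} - 54\right) e^{- \frac{\omega^{2}}{36}}}{4374}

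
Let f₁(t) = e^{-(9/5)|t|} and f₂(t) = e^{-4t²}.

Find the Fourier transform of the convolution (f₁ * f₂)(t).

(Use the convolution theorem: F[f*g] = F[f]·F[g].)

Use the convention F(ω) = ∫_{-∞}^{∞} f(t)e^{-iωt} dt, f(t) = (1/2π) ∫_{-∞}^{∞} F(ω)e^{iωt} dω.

F[f₁*f₂](ω) = \frac{45 \sqrt{\pi} e^{- \frac{\omega^{2}}{16}}}{25 \omega^{2} + 81}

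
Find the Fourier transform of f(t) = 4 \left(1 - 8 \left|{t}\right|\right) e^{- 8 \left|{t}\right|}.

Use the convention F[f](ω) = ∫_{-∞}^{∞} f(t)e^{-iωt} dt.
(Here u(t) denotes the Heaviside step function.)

F(ω) = \frac{128 \omega^{2}}{\left(\omega^{2} + 64\right)^{2}}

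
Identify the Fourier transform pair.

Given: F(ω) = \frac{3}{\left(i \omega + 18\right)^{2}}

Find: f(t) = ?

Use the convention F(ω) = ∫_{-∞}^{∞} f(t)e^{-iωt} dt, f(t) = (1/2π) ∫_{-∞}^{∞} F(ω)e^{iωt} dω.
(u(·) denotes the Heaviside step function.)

f(t) = 3 t e^{- 18 t} u\left(t\right)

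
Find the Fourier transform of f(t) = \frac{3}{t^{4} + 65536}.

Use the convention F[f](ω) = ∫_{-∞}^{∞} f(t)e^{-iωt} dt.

F(ω) = \frac{3 \pi e^{- 8 \sqrt{2} \left|{\omega}\right|} \sin{\left(8 \sqrt{2} \left|{\omega}\right| + \frac{\pi}{4} \right)}}{4096}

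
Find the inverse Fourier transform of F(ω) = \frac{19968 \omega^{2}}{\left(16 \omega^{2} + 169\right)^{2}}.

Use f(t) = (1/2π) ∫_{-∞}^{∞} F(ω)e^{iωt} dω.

f(t) = 6 \left(1 - \frac{13 \left|{t}\right|}{4}\right) e^{- \frac{13 \left|{t}\right|}{4}}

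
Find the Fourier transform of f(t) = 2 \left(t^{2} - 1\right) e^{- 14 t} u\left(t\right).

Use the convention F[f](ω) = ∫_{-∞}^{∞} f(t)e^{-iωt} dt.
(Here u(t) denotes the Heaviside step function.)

F(ω) = \frac{2 \left(2 i \omega - \left(i \omega + 14\right)^{3} + 28\right)}{\left(i \omega + 14\right)^{4}}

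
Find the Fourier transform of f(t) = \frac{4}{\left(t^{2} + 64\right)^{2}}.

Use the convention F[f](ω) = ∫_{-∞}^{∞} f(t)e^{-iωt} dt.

F(ω) = \frac{\pi \left(8 \left|{\omega}\right| + 1\right) e^{- 8 \left|{\omega}\right|}}{256}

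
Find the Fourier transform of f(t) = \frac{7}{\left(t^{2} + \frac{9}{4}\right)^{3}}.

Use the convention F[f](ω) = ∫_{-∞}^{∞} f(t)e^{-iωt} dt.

F(ω) = \frac{7 \pi \left(3 \omega^{2} + 6 \left|{\omega}\right| + 4\right) e^{- \frac{3 \left|{\omega}\right|}{2}}}{81}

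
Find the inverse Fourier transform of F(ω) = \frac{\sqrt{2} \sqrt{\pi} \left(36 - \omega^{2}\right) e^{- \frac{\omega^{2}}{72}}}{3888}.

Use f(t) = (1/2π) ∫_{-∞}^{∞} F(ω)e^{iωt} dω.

f(t) = 2 t^{2} e^{- 18 t^{2}}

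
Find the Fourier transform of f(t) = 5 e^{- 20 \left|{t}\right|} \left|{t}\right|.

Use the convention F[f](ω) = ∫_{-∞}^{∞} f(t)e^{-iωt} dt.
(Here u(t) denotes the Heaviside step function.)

F(ω) = \frac{10 \left(400 - \omega^{2}\right)}{\left(\omega^{2} + 400\right)^{2}}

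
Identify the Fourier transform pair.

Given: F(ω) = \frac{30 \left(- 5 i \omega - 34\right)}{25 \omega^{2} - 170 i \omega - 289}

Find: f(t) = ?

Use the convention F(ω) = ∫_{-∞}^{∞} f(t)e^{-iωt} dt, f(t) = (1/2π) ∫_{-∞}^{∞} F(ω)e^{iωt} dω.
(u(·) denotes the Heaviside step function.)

f(t) = 6 \left(\frac{17 t}{5} + 1\right) e^{- \frac{17 t}{5}} u\left(t\right)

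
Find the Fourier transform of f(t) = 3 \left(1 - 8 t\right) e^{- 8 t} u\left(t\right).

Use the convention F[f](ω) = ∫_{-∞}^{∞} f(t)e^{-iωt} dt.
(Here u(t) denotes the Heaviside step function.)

F(ω) = \frac{3 i \omega}{- \omega^{2} + 16 i \omega + 64}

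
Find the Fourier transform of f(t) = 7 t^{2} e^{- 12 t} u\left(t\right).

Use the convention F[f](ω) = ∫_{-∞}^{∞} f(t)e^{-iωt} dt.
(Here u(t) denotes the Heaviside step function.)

F(ω) = \frac{14}{\left(i \omega + 12\right)^{3}}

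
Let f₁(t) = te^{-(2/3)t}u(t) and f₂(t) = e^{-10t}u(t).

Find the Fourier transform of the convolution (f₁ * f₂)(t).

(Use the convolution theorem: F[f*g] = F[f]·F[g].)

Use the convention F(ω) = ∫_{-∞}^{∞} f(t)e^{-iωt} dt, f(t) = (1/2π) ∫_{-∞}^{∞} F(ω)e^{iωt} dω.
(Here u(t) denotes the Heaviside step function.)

F[f₁*f₂](ω) = \frac{9}{\left(i \omega + 10\right) \left(3 i \omega + 2\right)^{2}}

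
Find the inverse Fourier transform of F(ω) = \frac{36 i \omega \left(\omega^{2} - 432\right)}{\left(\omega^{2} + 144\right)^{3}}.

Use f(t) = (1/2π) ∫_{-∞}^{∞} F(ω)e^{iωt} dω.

f(t) = 9 t e^{- 12 \left|{t}\right|} \left|{t}\right|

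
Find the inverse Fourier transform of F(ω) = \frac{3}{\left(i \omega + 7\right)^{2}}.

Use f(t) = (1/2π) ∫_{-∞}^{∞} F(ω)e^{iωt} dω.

f(t) = 3 t e^{- 7 t} u\left(t\right)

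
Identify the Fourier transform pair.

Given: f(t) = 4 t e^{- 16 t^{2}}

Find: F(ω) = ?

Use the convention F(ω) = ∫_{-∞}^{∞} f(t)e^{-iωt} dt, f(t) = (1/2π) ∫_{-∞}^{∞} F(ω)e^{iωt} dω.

F(ω) = - \frac{i \sqrt{\pi} \omega e^{- \frac{\omega^{2}}{64}}}{32}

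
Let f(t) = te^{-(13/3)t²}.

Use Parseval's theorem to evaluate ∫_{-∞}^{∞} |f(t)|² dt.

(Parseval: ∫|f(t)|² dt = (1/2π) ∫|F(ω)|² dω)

∫|f(t)|² dt = \frac{3 \sqrt{78} \sqrt{\pi}}{1352}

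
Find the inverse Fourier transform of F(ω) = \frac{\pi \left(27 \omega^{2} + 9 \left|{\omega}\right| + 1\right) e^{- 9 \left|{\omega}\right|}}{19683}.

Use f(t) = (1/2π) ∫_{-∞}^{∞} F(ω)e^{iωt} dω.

f(t) = \frac{8}{\left(t^{2} + 81\right)^{3}}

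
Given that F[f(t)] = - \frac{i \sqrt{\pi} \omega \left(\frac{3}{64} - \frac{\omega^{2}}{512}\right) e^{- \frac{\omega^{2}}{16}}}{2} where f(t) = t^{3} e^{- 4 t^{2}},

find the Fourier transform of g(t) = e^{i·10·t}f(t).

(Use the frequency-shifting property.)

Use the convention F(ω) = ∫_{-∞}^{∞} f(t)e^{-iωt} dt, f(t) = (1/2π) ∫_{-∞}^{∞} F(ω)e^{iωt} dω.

F[g](ω) = \frac{i \sqrt{\pi} \left(\omega - 10\right) \left(\left(\omega - 10\right)^{2} - 24\right) e^{- \frac{\left(\omega - 10\right)^{2}}{16}}}{1024}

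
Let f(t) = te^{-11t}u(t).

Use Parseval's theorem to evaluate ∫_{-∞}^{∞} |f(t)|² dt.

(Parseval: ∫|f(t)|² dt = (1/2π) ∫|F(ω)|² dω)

∫|f(t)|² dt = \frac{1}{5324}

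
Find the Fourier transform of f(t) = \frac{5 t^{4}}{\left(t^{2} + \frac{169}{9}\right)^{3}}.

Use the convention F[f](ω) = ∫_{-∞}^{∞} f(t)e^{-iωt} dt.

F(ω) = \frac{5 \pi \left(169 \omega^{2} - 195 \left|{\omega}\right| + 27\right) e^{- \frac{13 \left|{\omega}\right|}{3}}}{312}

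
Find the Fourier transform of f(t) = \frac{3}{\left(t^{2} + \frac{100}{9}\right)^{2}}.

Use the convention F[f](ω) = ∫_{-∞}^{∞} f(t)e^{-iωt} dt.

F(ω) = \frac{27 \pi \left(10 \left|{\omega}\right| + 3\right) e^{- \frac{10 \left|{\omega}\right|}{3}}}{2000}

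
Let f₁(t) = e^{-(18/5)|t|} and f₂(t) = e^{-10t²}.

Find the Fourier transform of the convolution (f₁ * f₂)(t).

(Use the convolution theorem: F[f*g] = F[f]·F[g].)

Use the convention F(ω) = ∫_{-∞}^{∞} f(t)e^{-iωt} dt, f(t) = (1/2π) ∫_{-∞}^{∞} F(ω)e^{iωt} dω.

F[f₁*f₂](ω) = \frac{18 \sqrt{10} \sqrt{\pi} e^{- \frac{\omega^{2}}{40}}}{25 \omega^{2} + 324}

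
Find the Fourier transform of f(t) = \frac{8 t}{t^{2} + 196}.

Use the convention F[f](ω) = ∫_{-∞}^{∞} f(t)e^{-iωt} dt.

F(ω) = - 8 i \pi e^{- 14 \left|{\omega}\right|} \operatorname{sign}{\left(\omega \right)}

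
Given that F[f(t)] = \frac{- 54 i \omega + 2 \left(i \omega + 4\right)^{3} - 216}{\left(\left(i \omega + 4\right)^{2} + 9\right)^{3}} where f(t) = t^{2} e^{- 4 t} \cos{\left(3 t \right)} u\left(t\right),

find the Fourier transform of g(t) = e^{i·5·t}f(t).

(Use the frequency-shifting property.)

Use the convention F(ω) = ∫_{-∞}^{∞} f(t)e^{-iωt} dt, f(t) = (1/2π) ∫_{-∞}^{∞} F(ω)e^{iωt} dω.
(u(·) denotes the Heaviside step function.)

F[g](ω) = \frac{2 \left(27 i \left(5 - \omega\right) + \left(i \left(\omega - 5\right) + 4\right)^{3} - 108\right)}{\left(\left(i \left(\omega - 5\right) + 4\right)^{2} + 9\right)^{3}}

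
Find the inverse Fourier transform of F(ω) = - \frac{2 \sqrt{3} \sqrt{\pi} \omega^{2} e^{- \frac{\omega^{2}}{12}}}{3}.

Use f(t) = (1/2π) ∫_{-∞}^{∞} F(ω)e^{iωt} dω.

f(t) = 6 \left(12 t^{2} - 2\right) e^{- 3 t^{2}}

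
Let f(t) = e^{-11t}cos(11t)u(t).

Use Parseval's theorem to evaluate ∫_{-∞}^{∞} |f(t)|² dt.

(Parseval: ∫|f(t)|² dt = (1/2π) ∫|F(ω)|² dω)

∫|f(t)|² dt = \frac{3}{88}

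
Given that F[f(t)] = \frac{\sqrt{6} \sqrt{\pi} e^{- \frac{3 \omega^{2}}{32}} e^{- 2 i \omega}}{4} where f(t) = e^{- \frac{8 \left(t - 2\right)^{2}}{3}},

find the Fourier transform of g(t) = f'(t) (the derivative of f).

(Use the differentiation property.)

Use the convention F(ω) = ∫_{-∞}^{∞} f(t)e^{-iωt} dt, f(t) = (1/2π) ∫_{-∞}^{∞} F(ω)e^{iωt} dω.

F[g](ω) = \frac{\sqrt{6} i \sqrt{\pi} \omega e^{- \frac{\omega \left(3 \omega + 64 i\right)}{32}}}{4}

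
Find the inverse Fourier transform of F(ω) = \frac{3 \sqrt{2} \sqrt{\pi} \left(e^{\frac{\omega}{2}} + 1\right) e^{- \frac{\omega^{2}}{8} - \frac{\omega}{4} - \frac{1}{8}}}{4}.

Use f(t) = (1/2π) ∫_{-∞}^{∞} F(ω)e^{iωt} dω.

f(t) = 3 e^{- 2 t^{2}} \cos{\left(t \right)}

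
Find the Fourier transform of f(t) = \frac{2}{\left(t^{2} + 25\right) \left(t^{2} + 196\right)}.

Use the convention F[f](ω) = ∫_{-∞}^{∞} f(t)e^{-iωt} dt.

F(ω) = \frac{\pi \left(14 e^{9 \left|{\omega}\right|} - 5\right) e^{- 14 \left|{\omega}\right|}}{5985}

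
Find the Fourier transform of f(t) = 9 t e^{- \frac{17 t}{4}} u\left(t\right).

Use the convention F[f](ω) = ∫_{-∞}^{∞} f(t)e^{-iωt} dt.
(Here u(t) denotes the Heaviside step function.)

F(ω) = \frac{144}{\left(4 i \omega + 17\right)^{2}}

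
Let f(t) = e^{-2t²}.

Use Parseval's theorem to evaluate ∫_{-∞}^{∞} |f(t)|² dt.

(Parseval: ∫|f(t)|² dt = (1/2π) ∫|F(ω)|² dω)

∫|f(t)|² dt = \frac{\sqrt{\pi}}{2}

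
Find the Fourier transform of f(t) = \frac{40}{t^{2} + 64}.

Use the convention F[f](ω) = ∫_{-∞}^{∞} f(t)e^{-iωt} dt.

F(ω) = 5 \pi e^{- 8 \left|{\omega}\right|}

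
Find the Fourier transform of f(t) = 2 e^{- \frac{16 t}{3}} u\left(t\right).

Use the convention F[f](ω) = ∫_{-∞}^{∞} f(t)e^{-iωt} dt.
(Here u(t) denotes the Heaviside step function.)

F(ω) = \frac{6}{3 i \omega + 16}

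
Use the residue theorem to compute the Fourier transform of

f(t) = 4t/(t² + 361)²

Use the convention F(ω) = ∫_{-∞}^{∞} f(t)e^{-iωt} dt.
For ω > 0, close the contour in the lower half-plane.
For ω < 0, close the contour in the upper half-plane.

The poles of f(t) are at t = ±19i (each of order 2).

Let g(z) = f(z)e^{-iωz}; for large |z| the factor e^{-iωz} decays in the lower half-plane when ω > 0 and in the upper half-plane when ω < 0.

Case ω > 0 (lower half-plane, clockwise contour ⇒ F(ω) = -2πi·ΣRes):
  Res_{z = - 19 i} g(z) = \frac{\omega e^{- 19 \omega}}{19} (pole of order 2)
  F(ω) = -2πi·ΣRes = - \frac{2 i \pi \omega e^{- 19 \omega}}{19}

Case ω < 0 (upper half-plane, counterclockwise contour ⇒ F(ω) = +2πi·ΣRes):
  Res_{z = 19 i} g(z) = - \frac{\omega e^{19 \omega}}{19} (pole of order 2)
  F(ω) = 2πi·ΣRes = - \frac{2 i \pi \omega e^{19 \omega}}{19}

Both cases combine into a single formula in |ω|:

F(ω) = - \frac{2 i \pi \omega e^{- 19 \left|{\omega}\right|}}{19}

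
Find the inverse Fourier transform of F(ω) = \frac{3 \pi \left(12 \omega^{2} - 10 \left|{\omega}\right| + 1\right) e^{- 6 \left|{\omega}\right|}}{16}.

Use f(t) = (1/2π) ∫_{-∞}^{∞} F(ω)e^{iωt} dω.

f(t) = \frac{3 t^{4}}{\left(t^{2} + 36\right)^{3}}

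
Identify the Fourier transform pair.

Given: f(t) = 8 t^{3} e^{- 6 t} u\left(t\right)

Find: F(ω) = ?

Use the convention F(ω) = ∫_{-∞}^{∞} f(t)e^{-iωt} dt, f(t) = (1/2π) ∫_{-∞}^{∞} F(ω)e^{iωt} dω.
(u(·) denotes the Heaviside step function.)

F(ω) = \frac{48}{\left(i \omega + 6\right)^{4}}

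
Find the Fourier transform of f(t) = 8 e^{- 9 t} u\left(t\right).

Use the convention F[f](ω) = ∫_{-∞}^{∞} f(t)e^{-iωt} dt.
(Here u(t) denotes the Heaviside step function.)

F(ω) = \frac{8}{i \omega + 9}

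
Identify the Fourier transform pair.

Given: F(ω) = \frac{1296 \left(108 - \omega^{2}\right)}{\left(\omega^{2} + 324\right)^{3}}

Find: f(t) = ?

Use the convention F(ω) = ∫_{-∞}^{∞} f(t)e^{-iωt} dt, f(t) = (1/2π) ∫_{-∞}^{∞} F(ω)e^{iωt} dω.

f(t) = 6 t^{2} e^{- 18 \left|{t}\right|}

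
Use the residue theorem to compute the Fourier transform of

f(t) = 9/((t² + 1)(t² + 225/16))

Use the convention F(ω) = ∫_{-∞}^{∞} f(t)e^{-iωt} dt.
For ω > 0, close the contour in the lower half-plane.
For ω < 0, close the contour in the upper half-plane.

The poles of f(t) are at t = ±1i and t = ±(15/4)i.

Let g(z) = f(z)e^{-iωz}; for large |z| the factor e^{-iωz} decays in the lower half-plane when ω > 0 and in the upper half-plane when ω < 0.

Case ω > 0 (lower half-plane, clockwise contour ⇒ F(ω) = -2πi·ΣRes):
  Res_{z = - i} g(z) = \frac{72 i e^{- \omega}}{209}
  Res_{z = - \frac{15 i}{4}} g(z) = - \frac{96 i e^{- \frac{15 \omega}{4}}}{1045}
  F(ω) = -2πi·ΣRes = \frac{144 \pi e^{- \omega}}{209} - \frac{192 \pi e^{- \frac{15 \omega}{4}}}{1045}

Case ω < 0 (upper half-plane, counterclockwise contour ⇒ F(ω) = +2πi·ΣRes):
  Res_{z = i} g(z) = - \frac{72 i e^{\omega}}{209}
  Res_{z = \frac{15 i}{4}} g(z) = \frac{96 i e^{\frac{15 \omega}{4}}}{1045}
  F(ω) = 2πi·ΣRes = \frac{48 \pi \left(- 4 e^{\frac{15 \omega}{4}} + 15 e^{\omega}\right)}{1045}

Both cases combine into a single formula in |ω|:

F(ω) = \frac{144 \pi e^{- \left|{\omega}\right|}}{209} - \frac{192 \pi e^{- \frac{15 \left|{\omega}\right|}{4}}}{1045}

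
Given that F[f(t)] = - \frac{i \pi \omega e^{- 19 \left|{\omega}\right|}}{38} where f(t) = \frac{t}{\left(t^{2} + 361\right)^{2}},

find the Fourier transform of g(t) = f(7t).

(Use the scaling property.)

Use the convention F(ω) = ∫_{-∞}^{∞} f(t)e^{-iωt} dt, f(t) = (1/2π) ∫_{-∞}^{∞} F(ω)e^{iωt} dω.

F[g](ω) = - \frac{i \pi \omega e^{- \frac{19 \left|{\omega}\right|}{7}}}{1862}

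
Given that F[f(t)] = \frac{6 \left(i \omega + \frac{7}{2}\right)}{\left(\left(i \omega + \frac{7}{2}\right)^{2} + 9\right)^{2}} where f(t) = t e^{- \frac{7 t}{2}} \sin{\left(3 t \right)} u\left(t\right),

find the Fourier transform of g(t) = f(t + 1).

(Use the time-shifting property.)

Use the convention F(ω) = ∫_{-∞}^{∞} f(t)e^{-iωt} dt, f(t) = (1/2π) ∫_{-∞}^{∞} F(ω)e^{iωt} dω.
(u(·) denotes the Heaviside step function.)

F[g](ω) = \frac{\left(96 i \omega + 336\right) e^{i \omega}}{\left(\left(2 i \omega + 7\right)^{2} + 36\right)^{2}}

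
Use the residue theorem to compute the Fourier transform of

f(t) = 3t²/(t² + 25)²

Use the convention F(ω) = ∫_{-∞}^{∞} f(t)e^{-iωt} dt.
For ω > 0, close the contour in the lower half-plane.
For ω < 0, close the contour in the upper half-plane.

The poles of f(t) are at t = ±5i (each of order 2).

Let g(z) = f(z)e^{-iωz}; for large |z| the factor e^{-iωz} decays in the lower half-plane when ω > 0 and in the upper half-plane when ω < 0.

Case ω > 0 (lower half-plane, clockwise contour ⇒ F(ω) = -2πi·ΣRes):
  Res_{z = - 5 i} g(z) = \frac{3 i \left(1 - 5 \omega\right) e^{- 5 \omega}}{20} (pole of order 2)
  F(ω) = -2πi·ΣRes = \frac{3 \pi \left(1 - 5 \omega\right) e^{- 5 \omega}}{10}

Case ω < 0 (upper half-plane, counterclockwise contour ⇒ F(ω) = +2πi·ΣRes):
  Res_{z = 5 i} g(z) = \frac{3 i \left(- 5 \omega - 1\right) e^{5 \omega}}{20} (pole of order 2)
  F(ω) = 2πi·ΣRes = \frac{3 \pi \left(5 \omega + 1\right) e^{5 \omega}}{10}

Both cases combine into a single formula in |ω|:

F(ω) = \frac{3 \pi \left(1 - 5 \left|{\omega}\right|\right) e^{- 5 \left|{\omega}\right|}}{10}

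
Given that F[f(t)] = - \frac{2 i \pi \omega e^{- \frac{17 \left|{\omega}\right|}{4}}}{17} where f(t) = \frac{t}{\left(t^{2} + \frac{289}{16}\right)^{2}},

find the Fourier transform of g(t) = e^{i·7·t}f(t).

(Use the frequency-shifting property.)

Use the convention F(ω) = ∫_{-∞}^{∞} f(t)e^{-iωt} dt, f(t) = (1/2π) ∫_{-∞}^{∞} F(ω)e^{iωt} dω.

F[g](ω) = \frac{2 i \pi \left(7 - \omega\right) e^{- \frac{17 \left|{\omega - 7}\right|}{4}}}{17}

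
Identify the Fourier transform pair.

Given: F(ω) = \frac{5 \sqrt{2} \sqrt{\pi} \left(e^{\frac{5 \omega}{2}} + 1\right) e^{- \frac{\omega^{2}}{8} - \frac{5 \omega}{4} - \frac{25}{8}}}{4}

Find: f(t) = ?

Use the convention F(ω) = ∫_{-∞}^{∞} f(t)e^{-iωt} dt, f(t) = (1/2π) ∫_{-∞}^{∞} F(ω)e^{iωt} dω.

f(t) = 5 e^{- 2 t^{2}} \cos{\left(5 t \right)}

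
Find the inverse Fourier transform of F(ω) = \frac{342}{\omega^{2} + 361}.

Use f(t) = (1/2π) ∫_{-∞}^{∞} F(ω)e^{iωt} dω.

f(t) = 9 e^{- 19 \left|{t}\right|}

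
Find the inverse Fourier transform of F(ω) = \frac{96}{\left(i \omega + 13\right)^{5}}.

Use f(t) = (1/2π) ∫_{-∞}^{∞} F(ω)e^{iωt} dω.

f(t) = 4 t^{4} e^{- 13 t} u\left(t\right)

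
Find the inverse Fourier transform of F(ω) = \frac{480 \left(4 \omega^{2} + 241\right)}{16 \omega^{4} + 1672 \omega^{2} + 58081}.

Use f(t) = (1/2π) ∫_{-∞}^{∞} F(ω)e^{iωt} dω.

f(t) = 8 e^{- \frac{15 \left|{t}\right|}{2}} \cos{\left(2 \left|{t}\right| \right)}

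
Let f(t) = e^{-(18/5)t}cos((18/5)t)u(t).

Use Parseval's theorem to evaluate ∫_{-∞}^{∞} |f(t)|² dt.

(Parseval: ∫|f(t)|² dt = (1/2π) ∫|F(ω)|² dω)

∫|f(t)|² dt = \frac{5}{48}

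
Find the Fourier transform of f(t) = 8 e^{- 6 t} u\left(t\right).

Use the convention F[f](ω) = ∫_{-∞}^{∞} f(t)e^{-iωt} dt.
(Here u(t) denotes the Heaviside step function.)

F(ω) = \frac{8}{i \omega + 6}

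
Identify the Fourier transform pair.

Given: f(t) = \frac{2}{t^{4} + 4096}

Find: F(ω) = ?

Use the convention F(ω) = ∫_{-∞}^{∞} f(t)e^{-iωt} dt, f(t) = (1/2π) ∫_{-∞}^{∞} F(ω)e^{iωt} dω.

F(ω) = \frac{\pi e^{- 4 \sqrt{2} \left|{\omega}\right|} \sin{\left(4 \sqrt{2} \left|{\omega}\right| + \frac{\pi}{4} \right)}}{256}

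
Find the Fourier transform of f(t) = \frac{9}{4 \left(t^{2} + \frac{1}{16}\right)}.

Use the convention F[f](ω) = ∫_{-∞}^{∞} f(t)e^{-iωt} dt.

F(ω) = 9 \pi e^{- \frac{\left|{\omega}\right|}{4}}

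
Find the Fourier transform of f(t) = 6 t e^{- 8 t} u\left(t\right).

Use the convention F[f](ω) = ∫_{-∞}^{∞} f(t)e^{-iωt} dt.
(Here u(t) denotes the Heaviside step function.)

F(ω) = \frac{6}{\left(i \omega + 8\right)^{2}}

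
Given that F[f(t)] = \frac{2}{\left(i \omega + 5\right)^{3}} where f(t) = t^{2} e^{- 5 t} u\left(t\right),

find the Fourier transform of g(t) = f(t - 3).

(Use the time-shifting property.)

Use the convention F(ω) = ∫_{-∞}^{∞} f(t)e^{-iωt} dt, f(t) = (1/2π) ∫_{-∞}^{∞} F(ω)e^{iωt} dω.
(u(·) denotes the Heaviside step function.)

F[g](ω) = \frac{2 e^{- 3 i \omega}}{\left(i \omega + 5\right)^{3}}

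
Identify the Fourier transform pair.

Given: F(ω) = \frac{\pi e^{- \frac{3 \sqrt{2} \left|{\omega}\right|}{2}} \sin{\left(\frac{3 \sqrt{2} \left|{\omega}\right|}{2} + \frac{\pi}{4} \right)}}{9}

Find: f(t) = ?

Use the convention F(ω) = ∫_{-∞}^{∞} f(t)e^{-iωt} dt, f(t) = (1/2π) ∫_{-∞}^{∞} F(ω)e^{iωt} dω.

f(t) = \frac{3}{t^{4} + 81}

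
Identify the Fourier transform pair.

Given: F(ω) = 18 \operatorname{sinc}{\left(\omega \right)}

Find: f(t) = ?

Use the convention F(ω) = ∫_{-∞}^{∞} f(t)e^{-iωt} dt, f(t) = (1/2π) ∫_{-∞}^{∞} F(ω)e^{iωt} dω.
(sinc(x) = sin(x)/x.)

f(t) = 9 \left(\begin{cases} 1 & \text{for}\: \left|{t}\right| < 1 \\0 & \text{otherwise} \end{cases}\right)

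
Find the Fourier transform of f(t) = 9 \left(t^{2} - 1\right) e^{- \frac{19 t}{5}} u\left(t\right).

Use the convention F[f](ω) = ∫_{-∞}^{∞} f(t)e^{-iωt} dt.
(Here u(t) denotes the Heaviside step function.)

F(ω) = \frac{45 \left(250 i \omega - \left(5 i \omega + 19\right)^{3} + 950\right)}{\left(5 i \omega + 19\right)^{4}}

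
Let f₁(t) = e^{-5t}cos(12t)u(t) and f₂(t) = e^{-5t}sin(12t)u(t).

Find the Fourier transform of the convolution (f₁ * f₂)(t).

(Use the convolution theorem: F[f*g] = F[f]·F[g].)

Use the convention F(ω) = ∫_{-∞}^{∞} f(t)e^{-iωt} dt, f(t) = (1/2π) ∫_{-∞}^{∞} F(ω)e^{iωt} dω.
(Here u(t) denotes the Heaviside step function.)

F[f₁*f₂](ω) = \frac{12 \left(i \omega + 5\right)}{\left(\left(i \omega + 5\right)^{2} + 144\right)^{2}}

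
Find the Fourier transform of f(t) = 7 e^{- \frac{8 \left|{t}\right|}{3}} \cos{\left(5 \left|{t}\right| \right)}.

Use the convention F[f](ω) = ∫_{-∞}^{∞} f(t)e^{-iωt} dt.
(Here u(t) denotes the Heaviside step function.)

F(ω) = \frac{336 \left(9 \omega^{2} + 289\right)}{81 \omega^{4} - 2898 \omega^{2} + 83521}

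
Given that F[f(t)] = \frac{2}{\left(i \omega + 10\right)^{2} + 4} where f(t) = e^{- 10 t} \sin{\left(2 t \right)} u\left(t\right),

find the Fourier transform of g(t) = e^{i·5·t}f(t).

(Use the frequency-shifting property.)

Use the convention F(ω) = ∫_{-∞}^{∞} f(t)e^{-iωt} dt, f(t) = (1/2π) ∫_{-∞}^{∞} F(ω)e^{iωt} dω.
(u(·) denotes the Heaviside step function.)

F[g](ω) = \frac{2}{\left(i \left(\omega - 5\right) + 10\right)^{2} + 4}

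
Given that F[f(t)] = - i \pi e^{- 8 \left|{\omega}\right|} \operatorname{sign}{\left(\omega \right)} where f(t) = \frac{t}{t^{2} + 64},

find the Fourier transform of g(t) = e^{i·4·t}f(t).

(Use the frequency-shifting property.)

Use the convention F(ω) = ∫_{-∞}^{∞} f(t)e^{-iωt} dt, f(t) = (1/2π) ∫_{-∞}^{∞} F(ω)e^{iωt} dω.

F[g](ω) = - i \pi e^{- 8 \left|{\omega - 4}\right|} \operatorname{sign}{\left(\omega - 4 \right)}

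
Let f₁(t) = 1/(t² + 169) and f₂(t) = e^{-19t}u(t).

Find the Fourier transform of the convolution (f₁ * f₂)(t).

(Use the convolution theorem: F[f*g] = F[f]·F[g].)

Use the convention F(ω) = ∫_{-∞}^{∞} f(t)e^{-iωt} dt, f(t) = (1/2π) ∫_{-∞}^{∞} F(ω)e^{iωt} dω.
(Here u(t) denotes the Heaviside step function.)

F[f₁*f₂](ω) = \frac{\pi e^{- 13 \left|{\omega}\right|}}{13 \left(i \omega + 19\right)}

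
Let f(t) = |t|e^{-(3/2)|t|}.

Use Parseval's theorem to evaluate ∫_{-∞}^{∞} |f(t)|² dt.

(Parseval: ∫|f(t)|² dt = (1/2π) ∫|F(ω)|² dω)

∫|f(t)|² dt = \frac{4}{27}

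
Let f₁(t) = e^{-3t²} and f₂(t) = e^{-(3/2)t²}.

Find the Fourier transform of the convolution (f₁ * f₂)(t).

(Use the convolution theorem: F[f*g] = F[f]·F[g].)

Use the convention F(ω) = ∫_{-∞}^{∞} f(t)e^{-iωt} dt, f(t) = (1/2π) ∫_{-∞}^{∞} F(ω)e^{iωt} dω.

F[f₁*f₂](ω) = \frac{\sqrt{2} \pi e^{- \frac{\omega^{2}}{4}}}{3}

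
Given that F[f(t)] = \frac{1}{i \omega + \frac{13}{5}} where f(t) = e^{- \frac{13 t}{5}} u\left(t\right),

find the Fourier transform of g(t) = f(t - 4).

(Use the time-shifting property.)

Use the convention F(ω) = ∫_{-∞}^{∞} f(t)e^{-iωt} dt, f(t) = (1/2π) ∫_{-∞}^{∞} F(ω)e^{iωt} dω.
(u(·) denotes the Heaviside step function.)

F[g](ω) = \frac{5 e^{- 4 i \omega}}{5 i \omega + 13}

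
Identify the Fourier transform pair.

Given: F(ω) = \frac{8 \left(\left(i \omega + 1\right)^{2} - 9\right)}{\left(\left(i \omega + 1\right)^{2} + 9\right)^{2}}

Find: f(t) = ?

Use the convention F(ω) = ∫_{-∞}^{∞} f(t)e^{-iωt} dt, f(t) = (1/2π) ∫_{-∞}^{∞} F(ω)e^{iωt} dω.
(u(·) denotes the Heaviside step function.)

f(t) = 8 t e^{- t} \cos{\left(3 t \right)} u\left(t\right)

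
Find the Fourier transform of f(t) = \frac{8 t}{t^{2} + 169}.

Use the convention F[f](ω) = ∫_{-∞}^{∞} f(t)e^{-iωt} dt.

F(ω) = - 8 i \pi e^{- 13 \left|{\omega}\right|} \operatorname{sign}{\left(\omega \right)}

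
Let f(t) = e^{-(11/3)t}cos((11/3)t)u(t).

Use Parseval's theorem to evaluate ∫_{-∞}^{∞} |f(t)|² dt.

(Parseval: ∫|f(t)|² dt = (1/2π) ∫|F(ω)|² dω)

∫|f(t)|² dt = \frac{9}{88}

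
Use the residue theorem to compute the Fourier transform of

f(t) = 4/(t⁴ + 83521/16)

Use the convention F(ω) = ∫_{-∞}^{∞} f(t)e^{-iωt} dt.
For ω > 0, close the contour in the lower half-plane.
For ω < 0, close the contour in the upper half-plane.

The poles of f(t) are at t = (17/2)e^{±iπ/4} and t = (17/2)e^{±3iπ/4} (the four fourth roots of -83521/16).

Let g(z) = f(z)e^{-iωz}; for large |z| the factor e^{-iωz} decays in the lower half-plane when ω > 0 and in the upper half-plane when ω < 0.

Case ω > 0 (lower half-plane, clockwise contour ⇒ F(ω) = -2πi·ΣRes):
  Res_{z = - \frac{17 \sqrt{2}}{4} - \frac{17 \sqrt{2} i}{4}} g(z) = \frac{4 \sqrt{2} \left(1 + i\right) e^{\frac{17 \sqrt{2} \omega \left(-1 + i\right)}{4}}}{4913}
  Res_{z = \frac{17 \sqrt{2}}{4} - \frac{17 \sqrt{2} i}{4}} g(z) = \frac{4 \sqrt{2} \left(-1 + i\right) e^{- \frac{17 \sqrt{2} \omega \left(1 + i\right)}{4}}}{4913}
  F(ω) = -2πi·ΣRes = \frac{8 \sqrt{2} \pi \left(\left(1 - i\right) e^{\frac{17 \sqrt{2} i \omega}{2}} + 1 + i\right) e^{- \frac{17 \sqrt{2} \omega \left(1 + i\right)}{4}}}{4913} = \frac{32 \pi e^{- \frac{17 \sqrt{2} \omega}{4}} \sin{\left(\frac{17 \sqrt{2} \omega}{4} + \frac{\pi}{4} \right)}}{4913}

Case ω < 0 (upper half-plane, counterclockwise contour ⇒ F(ω) = +2πi·ΣRes):
  Res_{z = \frac{17 \sqrt{2}}{4} + \frac{17 \sqrt{2} i}{4}} g(z) = - \frac{4 \sqrt{2} \left(1 + i\right) e^{\frac{17 \sqrt{2} \omega \left(1 - i\right)}{4}}}{4913}
  Res_{z = - \frac{17 \sqrt{2}}{4} + \frac{17 \sqrt{2} i}{4}} g(z) = \frac{4 \sqrt{2} \left(1 - i\right) e^{\frac{17 \sqrt{2} \omega \left(1 + i\right)}{4}}}{4913}
  F(ω) = 2πi·ΣRes = - \frac{8 \sqrt{2} i \pi \left(\left(1 + i\right) e^{\frac{17 \sqrt{2} \omega \left(1 - i\right)}{4}} - \left(1 - i\right) e^{\frac{17 \sqrt{2} \omega \left(1 + i\right)}{4}}\right)}{4913} = \frac{32 \pi e^{\frac{17 \sqrt{2} \omega}{4}} \cos{\left(\frac{17 \sqrt{2} \omega}{4} + \frac{\pi}{4} \right)}}{4913}

Both cases combine into a single formula in |ω|:

F(ω) = \frac{32 \pi e^{- \frac{17 \sqrt{2} \left|{\omega}\right|}{4}} \sin{\left(\frac{17 \sqrt{2} \left|{\omega}\right|}{4} + \frac{\pi}{4} \right)}}{4913}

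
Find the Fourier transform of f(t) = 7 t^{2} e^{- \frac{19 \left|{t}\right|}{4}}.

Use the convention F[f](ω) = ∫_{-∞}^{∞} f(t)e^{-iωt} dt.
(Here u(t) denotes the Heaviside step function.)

F(ω) = \frac{34048 \left(361 - 48 \omega^{2}\right)}{\left(16 \omega^{2} + 361\right)^{3}}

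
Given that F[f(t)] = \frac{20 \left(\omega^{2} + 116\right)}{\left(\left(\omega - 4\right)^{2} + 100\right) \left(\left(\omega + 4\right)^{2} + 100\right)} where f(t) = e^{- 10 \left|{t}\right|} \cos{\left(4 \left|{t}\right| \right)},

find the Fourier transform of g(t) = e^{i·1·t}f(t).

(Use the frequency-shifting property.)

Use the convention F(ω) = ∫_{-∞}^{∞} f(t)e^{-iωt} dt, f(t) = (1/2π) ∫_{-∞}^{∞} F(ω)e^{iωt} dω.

F[g](ω) = \frac{20 \left(\left(\omega - 1\right)^{2} + 116\right)}{\left(\left(\omega - 5\right)^{2} + 100\right) \left(\left(\omega + 3\right)^{2} + 100\right)}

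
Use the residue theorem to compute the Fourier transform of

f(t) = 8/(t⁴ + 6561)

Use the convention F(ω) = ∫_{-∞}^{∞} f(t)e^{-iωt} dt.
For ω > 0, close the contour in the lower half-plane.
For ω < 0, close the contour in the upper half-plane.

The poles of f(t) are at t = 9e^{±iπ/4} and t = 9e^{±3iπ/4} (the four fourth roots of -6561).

Let g(z) = f(z)e^{-iωz}; for large |z| the factor e^{-iωz} decays in the lower half-plane when ω > 0 and in the upper half-plane when ω < 0.

Case ω > 0 (lower half-plane, clockwise contour ⇒ F(ω) = -2πi·ΣRes):
  Res_{z = - \frac{9 \sqrt{2}}{2} - \frac{9 \sqrt{2} i}{2}} g(z) = \frac{\sqrt{2} \left(1 + i\right) e^{\frac{9 \sqrt{2} \omega \left(-1 + i\right)}{2}}}{729}
  Res_{z = \frac{9 \sqrt{2}}{2} - \frac{9 \sqrt{2} i}{2}} g(z) = \frac{\sqrt{2} \left(-1 + i\right) e^{- \frac{9 \sqrt{2} \omega \left(1 + i\right)}{2}}}{729}
  F(ω) = -2πi·ΣRes = \frac{2 \sqrt{2} \pi \left(\left(1 - i\right) e^{9 \sqrt{2} i \omega} + 1 + i\right) e^{- \frac{9 \sqrt{2} \omega \left(1 + i\right)}{2}}}{729} = \frac{8 \pi e^{- \frac{9 \sqrt{2} \omega}{2}} \sin{\left(\frac{9 \sqrt{2} \omega}{2} + \frac{\pi}{4} \right)}}{729}

Case ω < 0 (upper half-plane, counterclockwise contour ⇒ F(ω) = +2πi·ΣRes):
  Res_{z = \frac{9 \sqrt{2}}{2} + \frac{9 \sqrt{2} i}{2}} g(z) = - \frac{\sqrt{2} \left(1 + i\right) e^{\frac{9 \sqrt{2} \omega \left(1 - i\right)}{2}}}{729}
  Res_{z = - \frac{9 \sqrt{2}}{2} + \frac{9 \sqrt{2} i}{2}} g(z) = \frac{\sqrt{2} \left(1 - i\right) e^{\frac{9 \sqrt{2} \omega \left(1 + i\right)}{2}}}{729}
  F(ω) = 2πi·ΣRes = - \frac{2 \sqrt{2} i \pi \left(\left(1 + i\right) e^{\frac{9 \sqrt{2} \omega \left(1 - i\right)}{2}} - \left(1 - i\right) e^{\frac{9 \sqrt{2} \omega \left(1 + i\right)}{2}}\right)}{729} = \frac{8 \pi e^{\frac{9 \sqrt{2} \omega}{2}} \cos{\left(\frac{9 \sqrt{2} \omega}{2} + \frac{\pi}{4} \right)}}{729}

Both cases combine into a single formula in |ω|:

F(ω) = \frac{8 \pi e^{- \frac{9 \sqrt{2} \left|{\omega}\right|}{2}} \sin{\left(\frac{9 \sqrt{2} \left|{\omega}\right|}{2} + \frac{\pi}{4} \right)}}{729}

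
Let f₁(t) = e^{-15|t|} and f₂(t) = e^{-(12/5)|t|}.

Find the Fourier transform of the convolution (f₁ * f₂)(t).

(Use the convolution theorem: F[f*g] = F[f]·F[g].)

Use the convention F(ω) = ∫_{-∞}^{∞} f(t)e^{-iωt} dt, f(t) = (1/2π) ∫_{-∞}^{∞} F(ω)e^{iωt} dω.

F[f₁*f₂](ω) = \frac{3600}{\left(\omega^{2} + 225\right) \left(25 \omega^{2} + 144\right)}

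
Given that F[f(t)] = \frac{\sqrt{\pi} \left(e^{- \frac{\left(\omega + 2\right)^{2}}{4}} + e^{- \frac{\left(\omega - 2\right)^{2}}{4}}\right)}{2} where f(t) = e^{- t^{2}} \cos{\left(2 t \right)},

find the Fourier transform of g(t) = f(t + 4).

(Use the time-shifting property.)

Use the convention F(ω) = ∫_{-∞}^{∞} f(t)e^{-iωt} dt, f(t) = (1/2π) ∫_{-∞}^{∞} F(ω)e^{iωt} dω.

F[g](ω) = \frac{\sqrt{\pi} \left(e^{2 \omega} + 1\right) e^{- \frac{\omega^{2}}{4} - \omega + 4 i \omega - 1}}{2}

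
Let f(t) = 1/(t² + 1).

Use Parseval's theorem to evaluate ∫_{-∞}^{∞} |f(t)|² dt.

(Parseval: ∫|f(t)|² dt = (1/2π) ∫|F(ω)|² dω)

∫|f(t)|² dt = \frac{\pi}{2}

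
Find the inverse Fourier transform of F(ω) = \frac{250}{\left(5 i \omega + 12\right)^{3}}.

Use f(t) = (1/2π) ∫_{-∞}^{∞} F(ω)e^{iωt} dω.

f(t) = t^{2} e^{- \frac{12 t}{5}} u\left(t\right)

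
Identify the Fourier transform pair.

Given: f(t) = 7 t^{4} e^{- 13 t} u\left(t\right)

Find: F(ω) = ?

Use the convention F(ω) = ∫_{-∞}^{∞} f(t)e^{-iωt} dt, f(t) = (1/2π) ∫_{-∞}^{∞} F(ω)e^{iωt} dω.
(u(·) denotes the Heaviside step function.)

F(ω) = \frac{168}{\left(i \omega + 13\right)^{5}}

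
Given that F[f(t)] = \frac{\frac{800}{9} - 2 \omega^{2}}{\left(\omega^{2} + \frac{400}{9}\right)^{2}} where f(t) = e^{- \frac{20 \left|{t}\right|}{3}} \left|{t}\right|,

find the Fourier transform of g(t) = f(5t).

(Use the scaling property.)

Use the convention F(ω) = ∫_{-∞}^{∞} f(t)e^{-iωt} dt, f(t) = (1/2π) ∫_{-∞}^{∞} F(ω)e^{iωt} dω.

F[g](ω) = \frac{90 \left(10000 - 9 \omega^{2}\right)}{\left(9 \omega^{2} + 10000\right)^{2}}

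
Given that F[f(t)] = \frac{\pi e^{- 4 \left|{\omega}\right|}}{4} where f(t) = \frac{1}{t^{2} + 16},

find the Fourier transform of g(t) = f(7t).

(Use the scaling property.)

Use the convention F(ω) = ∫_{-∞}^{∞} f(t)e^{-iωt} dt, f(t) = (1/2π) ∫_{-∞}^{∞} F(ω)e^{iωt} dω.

F[g](ω) = \frac{\pi e^{- \frac{4 \left|{\omega}\right|}{7}}}{28}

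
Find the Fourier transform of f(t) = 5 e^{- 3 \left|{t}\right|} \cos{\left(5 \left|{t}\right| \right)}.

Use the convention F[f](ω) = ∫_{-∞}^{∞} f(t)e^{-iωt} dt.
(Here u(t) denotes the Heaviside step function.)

F(ω) = \frac{30 \left(\omega^{2} + 34\right)}{\omega^{4} - 32 \omega^{2} + 1156}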